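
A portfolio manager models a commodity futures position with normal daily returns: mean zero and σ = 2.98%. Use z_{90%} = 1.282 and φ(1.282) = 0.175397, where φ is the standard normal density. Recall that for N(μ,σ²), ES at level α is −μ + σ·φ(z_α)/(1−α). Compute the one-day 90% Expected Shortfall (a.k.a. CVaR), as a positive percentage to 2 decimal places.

5.23%

Tail multiplier: φ(z)/(1−α) = 0.175397 / 0.1 = 1.754.
ES = 2.98% × 1.754 = 5.227%.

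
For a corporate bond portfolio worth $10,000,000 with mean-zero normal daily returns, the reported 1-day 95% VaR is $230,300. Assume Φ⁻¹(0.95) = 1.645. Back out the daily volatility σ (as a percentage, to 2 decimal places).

VaR as a fraction: $230,300 / $10,000,000 = 2.303%.
σ = VaR / z = 2.303% / 1.645 = 1.400%.

1.40%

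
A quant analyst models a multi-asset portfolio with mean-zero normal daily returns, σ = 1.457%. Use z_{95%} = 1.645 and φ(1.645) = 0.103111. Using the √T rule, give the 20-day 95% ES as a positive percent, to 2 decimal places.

13.44%

σ_{20d} = 1.457% × √20 = 6.516%.
ES multiplier = φ(z)/(1−α) = 0.103111/0.05 = 2.062.
ES = 6.516% × 2.062 = 13.436%.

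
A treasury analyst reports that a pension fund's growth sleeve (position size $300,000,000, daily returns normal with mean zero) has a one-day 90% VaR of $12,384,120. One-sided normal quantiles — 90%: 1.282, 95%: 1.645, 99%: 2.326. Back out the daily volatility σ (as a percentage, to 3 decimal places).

VaR as a fraction: $12,384,120 / $300,000,000 = 4.128%.
σ = VaR / z = 4.128% / 1.282 = 3.220%.

3.220%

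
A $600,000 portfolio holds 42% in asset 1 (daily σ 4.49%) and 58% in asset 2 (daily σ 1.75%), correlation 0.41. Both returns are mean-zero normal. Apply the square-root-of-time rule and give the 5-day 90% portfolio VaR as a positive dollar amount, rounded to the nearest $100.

σ_p = √(0.42²·4.49² + 0.58²·1.75² + 2·0.41·0.42·0.58·4.49·1.75) = 2.481%.
σ_{5d} = 2.481% × √5 = 5.548%.
z(90%) = 1.282.
VaR = 1.282 × 5.548% = 7.113%; on $600,000 that is $42,678.

$42,700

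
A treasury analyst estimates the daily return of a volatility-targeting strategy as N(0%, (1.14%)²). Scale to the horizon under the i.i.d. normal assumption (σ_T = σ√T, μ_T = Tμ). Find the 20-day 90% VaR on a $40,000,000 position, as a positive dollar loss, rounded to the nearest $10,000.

At 90%, z = 1.282.
σ_{20d} = 1.14% × √20 = 5.098%.
VaR = 1.282 × 5.098% = 6.536%.
On $40,000,000: 0.06536 × $40,000,000 = $2,614,400.

$2,610,000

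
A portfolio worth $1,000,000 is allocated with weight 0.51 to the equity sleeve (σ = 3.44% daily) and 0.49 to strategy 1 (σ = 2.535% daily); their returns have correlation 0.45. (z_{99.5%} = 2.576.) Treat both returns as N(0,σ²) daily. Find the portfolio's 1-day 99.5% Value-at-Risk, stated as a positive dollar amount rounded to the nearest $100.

σ_p² = 0.51²·3.44² + 0.49²·2.535² + 2·0.45·0.51·0.49·3.44·2.535 = 6.5822 (%²).
σ_p = √6.5822 = 2.566%.
VaR = 2.576 × 2.566% = 6.610%; on $1,000,000 that is $66,100.

$66,100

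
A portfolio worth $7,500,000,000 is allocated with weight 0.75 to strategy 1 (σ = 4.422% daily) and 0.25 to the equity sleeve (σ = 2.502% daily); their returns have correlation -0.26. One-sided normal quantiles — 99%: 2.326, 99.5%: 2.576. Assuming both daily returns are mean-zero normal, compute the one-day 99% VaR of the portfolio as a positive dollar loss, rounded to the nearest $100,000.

$560,200,000

σ_p² = 0.75²·4.422² + 0.25²·2.502² + 2·-0.26·0.75·0.25·4.422·2.502 = 10.3117 (%²).
σ_p = √10.3117 = 3.211%.
VaR = 2.326 × 3.211% = 7.469%; on $7,500,000,000 that is $560,175,000.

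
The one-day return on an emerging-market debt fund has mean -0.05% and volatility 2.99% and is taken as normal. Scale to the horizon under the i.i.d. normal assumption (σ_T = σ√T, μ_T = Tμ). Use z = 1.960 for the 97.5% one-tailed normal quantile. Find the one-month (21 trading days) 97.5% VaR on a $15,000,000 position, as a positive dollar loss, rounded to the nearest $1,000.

$4,186,000

σ_{21d} = 2.99% × √21 = 13.702%; μ_{21d} = 21 × -0.05% = -1.050%.
VaR = −(-1.050%) + 1.960 × 13.702% = 27.906%.
On $15,000,000: 0.27906 × $15,000,000 = $4,185,900.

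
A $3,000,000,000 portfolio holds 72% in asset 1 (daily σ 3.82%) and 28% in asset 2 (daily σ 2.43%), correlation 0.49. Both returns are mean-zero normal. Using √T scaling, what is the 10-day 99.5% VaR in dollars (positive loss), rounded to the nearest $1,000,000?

$767,000,000

σ_p = √(0.72²·3.82² + 0.28²·2.43² + 2·0.49·0.72·0.28·3.82·2.43) = 3.140%.
σ_{10d} = 3.140% × √10 = 9.930%.
z(99.5%) = 2.576.
VaR = 2.576 × 9.930% = 25.580%; on $3,000,000,000 that is $767,400,000.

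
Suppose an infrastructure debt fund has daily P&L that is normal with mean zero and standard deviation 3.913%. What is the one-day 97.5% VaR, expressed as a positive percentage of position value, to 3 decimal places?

7.669%

At 97.5% one-sided, z = 1.960.
VaR = z·σ = 1.960 × 3.913% = 7.669%.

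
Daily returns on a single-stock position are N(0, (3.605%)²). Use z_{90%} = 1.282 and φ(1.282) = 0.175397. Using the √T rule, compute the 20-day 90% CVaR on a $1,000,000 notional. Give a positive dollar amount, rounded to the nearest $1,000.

$283,000

σ_{20d} = 3.605% × √20 = 16.122%.
ES multiplier = φ(z)/(1−α) = 0.175397/0.1 = 1.754.
ES = 16.122% × 1.754 = 28.278%; on $1,000,000: $282,780.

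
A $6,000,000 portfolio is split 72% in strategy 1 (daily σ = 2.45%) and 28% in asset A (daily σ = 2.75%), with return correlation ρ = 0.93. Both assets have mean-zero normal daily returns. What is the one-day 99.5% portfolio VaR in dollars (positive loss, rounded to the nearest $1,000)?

$386,000

σ_p² = 0.72²·2.45² + 0.28²·2.75² + 2·0.93·0.72·0.28·2.45·2.75 = 6.2310 (%²).
σ_p = √6.2310 = 2.496%.
At 99.5%, z = 2.576.
VaR = 2.576 × 2.496% = 6.430%; on $6,000,000 that is $385,800.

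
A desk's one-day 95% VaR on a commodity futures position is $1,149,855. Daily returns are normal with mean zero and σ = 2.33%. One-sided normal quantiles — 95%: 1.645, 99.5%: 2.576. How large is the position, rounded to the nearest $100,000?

VaR as a fraction of value: z·σ = 1.645 × 2.33% = 3.83285%.
Position = $1,149,855 / 0.0383285 = $30,000,000.

$30,000,000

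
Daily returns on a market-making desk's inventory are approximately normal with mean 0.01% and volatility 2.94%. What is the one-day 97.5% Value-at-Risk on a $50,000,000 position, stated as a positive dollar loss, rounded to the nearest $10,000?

At 97.5% one-sided, z = 1.960.
VaR = −μ + z·σ = −(0.01%) + 1.960 × 2.94% = 5.752%.
On $50,000,000: 0.05752 × $50,000,000 = $2,876,000.

$2,880,000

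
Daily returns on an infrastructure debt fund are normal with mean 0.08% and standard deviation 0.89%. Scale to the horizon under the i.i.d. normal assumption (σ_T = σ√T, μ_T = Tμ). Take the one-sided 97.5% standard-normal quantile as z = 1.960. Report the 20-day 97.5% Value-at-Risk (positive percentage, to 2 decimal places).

6.20%

σ_{20d} = 0.89% × √20 = 3.980%; μ_{20d} = 20 × 0.08% = 1.600%.
VaR = −(1.600%) + 1.960 × 3.980% = 6.201%.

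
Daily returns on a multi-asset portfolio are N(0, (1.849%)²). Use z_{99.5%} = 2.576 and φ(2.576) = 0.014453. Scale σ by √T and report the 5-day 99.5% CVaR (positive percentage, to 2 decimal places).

11.95%

σ_{5d} = 1.849% × √5 = 4.134%.
ES multiplier = φ(z)/(1−α) = 0.014453/0.005 = 2.891.
ES = 4.134% × 2.891 = 11.951%.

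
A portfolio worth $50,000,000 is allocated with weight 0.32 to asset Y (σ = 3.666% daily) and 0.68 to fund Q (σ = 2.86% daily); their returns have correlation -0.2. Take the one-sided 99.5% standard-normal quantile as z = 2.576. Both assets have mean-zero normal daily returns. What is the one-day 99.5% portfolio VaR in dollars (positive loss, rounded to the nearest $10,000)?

σ_p² = 0.32²·3.666² + 0.68²·2.86² + 2·-0.2·0.32·0.68·3.666·2.86 = 4.2459 (%²).
σ_p = √4.2459 = 2.061%.
VaR = 2.576 × 2.061% = 5.309%; on $50,000,000 that is $2,654,500.

$2,650,000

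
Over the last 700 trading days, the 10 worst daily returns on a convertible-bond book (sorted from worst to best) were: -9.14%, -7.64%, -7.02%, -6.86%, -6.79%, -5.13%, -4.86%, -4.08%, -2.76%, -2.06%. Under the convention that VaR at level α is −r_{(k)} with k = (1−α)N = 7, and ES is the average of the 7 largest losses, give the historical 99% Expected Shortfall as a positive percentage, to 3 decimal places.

The 7 worst returns sum to -47.44%.
ES = −(-47.44%) / 7 = 6.7771…% ≈ 6.777%.

6.777%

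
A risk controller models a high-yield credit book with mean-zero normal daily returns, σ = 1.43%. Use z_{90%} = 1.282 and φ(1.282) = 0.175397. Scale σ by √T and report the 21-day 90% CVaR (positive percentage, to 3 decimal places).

11.494%

σ_{21d} = 1.43% × √21 = 6.553%.
ES multiplier = φ(z)/(1−α) = 0.175397/0.1 = 1.754.
ES = 6.553% × 1.754 = 11.494%.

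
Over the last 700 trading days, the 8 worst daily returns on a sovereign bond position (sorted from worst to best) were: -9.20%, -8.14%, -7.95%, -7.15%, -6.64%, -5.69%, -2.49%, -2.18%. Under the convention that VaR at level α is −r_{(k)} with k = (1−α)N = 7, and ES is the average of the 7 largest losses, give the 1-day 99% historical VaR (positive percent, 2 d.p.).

2.49%

k = 7; the 7th lowest return is -2.49%, so VaR = 2.49%.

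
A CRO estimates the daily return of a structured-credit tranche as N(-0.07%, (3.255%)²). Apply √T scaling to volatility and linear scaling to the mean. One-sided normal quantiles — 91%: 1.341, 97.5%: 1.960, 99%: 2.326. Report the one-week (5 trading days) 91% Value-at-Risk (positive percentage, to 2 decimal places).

σ_{5d} = 3.255% × √5 = 7.278%; μ_{5d} = 5 × -0.07% = -0.350%.
VaR = −(-0.350%) + 1.341 × 7.278% = 10.110%.

10.11%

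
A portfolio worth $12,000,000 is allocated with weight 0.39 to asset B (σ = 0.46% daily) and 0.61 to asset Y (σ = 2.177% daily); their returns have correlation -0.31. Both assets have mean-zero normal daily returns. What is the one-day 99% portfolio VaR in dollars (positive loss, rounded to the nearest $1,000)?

σ_p² = 0.39²·0.46² + 0.61²·2.177² + 2·-0.31·0.39·0.61·0.46·2.177 = 1.6480 (%²).
σ_p = √1.6480 = 1.284%.
At 99%, z = 2.326.
VaR = 2.326 × 1.284% = 2.987%; on $12,000,000 that is $358,440.

$358,000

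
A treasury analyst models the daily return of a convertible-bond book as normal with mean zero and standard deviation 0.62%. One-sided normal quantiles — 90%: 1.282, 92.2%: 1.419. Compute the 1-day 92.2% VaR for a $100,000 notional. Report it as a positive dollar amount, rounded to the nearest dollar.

VaR = z·σ = 1.419 × 0.62% = 0.880%.
On $100,000: 0.00880 × $100,000 = $880.

$880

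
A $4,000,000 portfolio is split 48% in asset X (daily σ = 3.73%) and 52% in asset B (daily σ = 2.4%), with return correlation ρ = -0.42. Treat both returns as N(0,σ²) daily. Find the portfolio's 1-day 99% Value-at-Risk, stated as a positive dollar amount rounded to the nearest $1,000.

$158,000

σ_p² = 0.48²·3.73² + 0.52²·2.4² + 2·-0.42·0.48·0.52·3.73·2.4 = 2.8861 (%²).
σ_p = √2.8861 = 1.699%.
At 99%, z = 2.326.
VaR = 2.326 × 1.699% = 3.952%; on $4,000,000 that is $158,080.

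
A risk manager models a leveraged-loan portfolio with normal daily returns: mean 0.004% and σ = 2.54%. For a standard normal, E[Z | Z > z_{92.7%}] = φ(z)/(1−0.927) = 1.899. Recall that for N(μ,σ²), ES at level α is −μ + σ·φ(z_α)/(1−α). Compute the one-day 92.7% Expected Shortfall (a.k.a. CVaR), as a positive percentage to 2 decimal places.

ES = −(0.004%) + 2.54% × 1.899 = 4.819%.

4.82%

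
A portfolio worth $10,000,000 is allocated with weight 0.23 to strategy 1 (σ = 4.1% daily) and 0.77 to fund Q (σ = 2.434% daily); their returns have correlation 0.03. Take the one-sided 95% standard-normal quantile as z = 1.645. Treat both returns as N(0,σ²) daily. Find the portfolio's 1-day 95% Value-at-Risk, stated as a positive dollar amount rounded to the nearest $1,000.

$349,000

σ_p² = 0.23²·4.1² + 0.77²·2.434² + 2·0.03·0.23·0.77·4.1·2.434 = 4.5078 (%²).
σ_p = √4.5078 = 2.123%.
VaR = 1.645 × 2.123% = 3.492%; on $10,000,000 that is $349,200.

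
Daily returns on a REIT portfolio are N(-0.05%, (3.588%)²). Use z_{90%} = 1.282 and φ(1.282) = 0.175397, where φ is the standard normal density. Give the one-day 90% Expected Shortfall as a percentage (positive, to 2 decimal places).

Tail multiplier: φ(z)/(1−α) = 0.175397 / 0.1 = 1.754.
ES = −(-0.05%) + 3.588% × 1.754 = 6.343%.

6.34%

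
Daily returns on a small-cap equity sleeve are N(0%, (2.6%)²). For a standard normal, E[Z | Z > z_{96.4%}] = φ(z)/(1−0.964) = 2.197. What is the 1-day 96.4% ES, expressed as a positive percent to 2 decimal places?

ES = 2.6% × 2.197 = 5.712%.

5.71%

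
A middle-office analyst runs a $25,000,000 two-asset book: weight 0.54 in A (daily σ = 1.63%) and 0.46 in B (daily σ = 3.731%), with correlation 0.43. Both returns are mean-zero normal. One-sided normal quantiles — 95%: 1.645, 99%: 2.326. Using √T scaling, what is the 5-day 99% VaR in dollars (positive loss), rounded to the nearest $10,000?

$2,910,000

σ_p = √(0.54²·1.63² + 0.46²·3.731² + 2·0.43·0.54·0.46·1.63·3.731) = 2.240%.
σ_{5d} = 2.240% × √5 = 5.009%.
VaR = 2.326 × 5.009% = 11.651%; on $25,000,000 that is $2,912,750.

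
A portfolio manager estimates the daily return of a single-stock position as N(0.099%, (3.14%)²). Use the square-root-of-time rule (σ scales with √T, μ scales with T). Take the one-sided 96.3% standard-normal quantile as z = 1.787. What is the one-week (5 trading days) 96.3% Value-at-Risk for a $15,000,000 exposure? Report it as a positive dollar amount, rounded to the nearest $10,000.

$1,810,000

σ_{5d} = 3.14% × √5 = 7.021%; μ_{5d} = 5 × 0.099% = 0.495%.
VaR = −(0.495%) + 1.787 × 7.021% = 12.052%.
On $15,000,000: 0.12052 × $15,000,000 = $1,807,800.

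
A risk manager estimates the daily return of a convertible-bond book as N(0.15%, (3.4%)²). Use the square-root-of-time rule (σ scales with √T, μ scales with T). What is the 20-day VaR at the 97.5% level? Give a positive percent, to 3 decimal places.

26.802%

At 97.5%, z = 1.960.
σ_{20d} = 3.4% × √20 = 15.205%; μ_{20d} = 20 × 0.15% = 3.000%.
VaR = −(3.000%) + 1.960 × 15.205% = 26.802%.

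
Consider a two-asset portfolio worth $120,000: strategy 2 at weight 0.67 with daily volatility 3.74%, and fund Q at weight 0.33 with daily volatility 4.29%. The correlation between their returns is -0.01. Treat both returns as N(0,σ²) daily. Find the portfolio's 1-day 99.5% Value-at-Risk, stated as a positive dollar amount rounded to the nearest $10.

σ_p² = 0.67²·3.74² + 0.33²·4.29² + 2·-0.01·0.67·0.33·3.74·4.29 = 8.2123 (%²).
σ_p = √8.2123 = 2.866%.
At 99.5%, z = 2.576.
VaR = 2.576 × 2.866% = 7.383%; on $120,000 that is $8,860.

$8,860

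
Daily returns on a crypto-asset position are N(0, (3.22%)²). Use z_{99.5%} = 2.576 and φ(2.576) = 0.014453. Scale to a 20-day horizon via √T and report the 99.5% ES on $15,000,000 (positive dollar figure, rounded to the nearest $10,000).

$6,240,000

σ_{20d} = 3.22% × √20 = 14.400%.
ES multiplier = φ(z)/(1−α) = 0.014453/0.005 = 2.891.
ES = 14.400% × 2.891 = 41.630%; on $15,000,000: $6,244,500.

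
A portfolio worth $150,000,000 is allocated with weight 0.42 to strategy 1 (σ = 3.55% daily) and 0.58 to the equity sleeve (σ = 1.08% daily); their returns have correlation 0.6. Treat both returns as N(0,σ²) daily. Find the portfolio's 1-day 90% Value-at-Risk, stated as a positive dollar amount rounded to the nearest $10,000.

σ_p² = 0.42²·3.55² + 0.58²·1.08² + 2·0.6·0.42·0.58·3.55·1.08 = 3.7362 (%²).
σ_p = √3.7362 = 1.933%.
At 90%, z = 1.282.
VaR = 1.282 × 1.933% = 2.478%; on $150,000,000 that is $3,717,000.

$3,720,000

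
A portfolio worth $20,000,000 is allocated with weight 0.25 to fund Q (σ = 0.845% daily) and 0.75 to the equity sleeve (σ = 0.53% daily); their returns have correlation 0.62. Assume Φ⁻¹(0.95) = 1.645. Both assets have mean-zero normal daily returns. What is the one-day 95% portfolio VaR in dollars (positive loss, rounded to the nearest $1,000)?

σ_p² = 0.25²·0.845² + 0.75²·0.53² + 2·0.62·0.25·0.75·0.845·0.53 = 0.3068 (%²).
σ_p = √0.3068 = 0.554%.
VaR = 1.645 × 0.554% = 0.911%; on $20,000,000 that is $182,200.

$182,000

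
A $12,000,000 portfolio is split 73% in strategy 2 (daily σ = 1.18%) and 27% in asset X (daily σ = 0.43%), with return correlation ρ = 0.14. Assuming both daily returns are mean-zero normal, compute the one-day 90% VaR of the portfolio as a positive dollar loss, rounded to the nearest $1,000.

σ_p² = 0.73²·1.18² + 0.27²·0.43² + 2·0.14·0.73·0.27·1.18·0.43 = 0.7835 (%²).
σ_p = √0.7835 = 0.885%.
At 90%, z = 1.282.
VaR = 1.282 × 0.885% = 1.135%; on $12,000,000 that is $136,200.

$136,000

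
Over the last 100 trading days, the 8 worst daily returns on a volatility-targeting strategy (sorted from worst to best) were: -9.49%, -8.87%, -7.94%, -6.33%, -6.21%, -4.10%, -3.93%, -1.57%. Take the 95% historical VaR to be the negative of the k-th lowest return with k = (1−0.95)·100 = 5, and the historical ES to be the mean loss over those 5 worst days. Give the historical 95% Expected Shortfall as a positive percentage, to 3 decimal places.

7.768%

The 5 worst returns sum to -38.84%.
ES = −(-38.84%) / 5 = 7.768%.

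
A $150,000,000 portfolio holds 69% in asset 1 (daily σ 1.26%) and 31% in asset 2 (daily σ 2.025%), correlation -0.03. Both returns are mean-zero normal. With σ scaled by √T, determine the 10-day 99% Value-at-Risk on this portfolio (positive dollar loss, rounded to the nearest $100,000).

σ_p = √(0.69²·1.26² + 0.31²·2.025² + 2·-0.03·0.69·0.31·1.26·2.025) = 1.057%.
σ_{10d} = 1.057% × √10 = 3.343%.
z(99%) = 2.326.
VaR = 2.326 × 3.343% = 7.776%; on $150,000,000 that is $11,664,000.

$11,700,000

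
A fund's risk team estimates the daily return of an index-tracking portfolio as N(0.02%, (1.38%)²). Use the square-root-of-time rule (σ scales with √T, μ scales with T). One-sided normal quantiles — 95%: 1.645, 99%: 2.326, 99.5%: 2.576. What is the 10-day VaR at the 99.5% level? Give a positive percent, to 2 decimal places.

σ_{10d} = 1.38% × √10 = 4.364%; μ_{10d} = 10 × 0.02% = 0.200%.
VaR = −(0.200%) + 2.576 × 4.364% = 11.042%.

11.04%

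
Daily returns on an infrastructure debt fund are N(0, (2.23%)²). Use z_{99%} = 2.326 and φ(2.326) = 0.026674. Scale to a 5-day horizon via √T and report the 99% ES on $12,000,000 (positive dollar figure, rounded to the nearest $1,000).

$1,596,000

σ_{5d} = 2.23% × √5 = 4.986%.
ES multiplier = φ(z)/(1−α) = 0.026674/0.01 = 2.667.
ES = 4.986% × 2.667 = 13.298%; on $12,000,000: $1,595,760.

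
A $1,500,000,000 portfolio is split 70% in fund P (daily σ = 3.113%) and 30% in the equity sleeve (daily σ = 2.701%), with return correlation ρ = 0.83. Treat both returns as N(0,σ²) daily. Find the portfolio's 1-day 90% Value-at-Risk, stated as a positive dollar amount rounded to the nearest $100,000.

σ_p² = 0.7²·3.113² + 0.3²·2.701² + 2·0.83·0.7·0.3·3.113·2.701 = 8.3362 (%²).
σ_p = √8.3362 = 2.887%.
At 90%, z = 1.282.
VaR = 1.282 × 2.887% = 3.701%; on $1,500,000,000 that is $55,515,000.

$55,500,000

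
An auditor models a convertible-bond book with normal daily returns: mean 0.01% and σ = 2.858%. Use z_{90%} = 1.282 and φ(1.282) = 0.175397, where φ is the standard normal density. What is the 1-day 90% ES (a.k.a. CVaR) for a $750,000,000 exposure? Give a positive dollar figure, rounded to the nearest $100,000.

Tail multiplier: φ(z)/(1−α) = 0.175397 / 0.1 = 1.754.
ES = −(0.01%) + 2.858% × 1.754 = 5.003%.
On $750,000,000: 0.05003 × $750,000,000 = $37,522,500.

$37,500,000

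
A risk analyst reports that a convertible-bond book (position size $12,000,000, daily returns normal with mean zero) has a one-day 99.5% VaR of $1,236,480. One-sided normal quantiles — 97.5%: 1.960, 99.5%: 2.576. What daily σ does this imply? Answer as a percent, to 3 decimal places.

VaR as a fraction: $1,236,480 / $12,000,000 = 10.304%.
σ = VaR / z = 10.304% / 2.576 = 4.000%.

4.000%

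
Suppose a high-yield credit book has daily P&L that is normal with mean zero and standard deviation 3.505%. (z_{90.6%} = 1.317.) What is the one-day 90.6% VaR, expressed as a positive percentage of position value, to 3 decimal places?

4.616%

VaR = z·σ = 1.317 × 3.505% = 4.616%.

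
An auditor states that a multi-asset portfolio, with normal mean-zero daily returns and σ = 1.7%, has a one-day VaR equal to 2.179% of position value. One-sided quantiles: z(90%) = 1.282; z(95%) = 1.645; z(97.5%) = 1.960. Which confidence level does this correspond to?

90%

Implied z = VaR/σ = 2.179 / 1.7 = 1.282.
This matches z(90%) = 1.282.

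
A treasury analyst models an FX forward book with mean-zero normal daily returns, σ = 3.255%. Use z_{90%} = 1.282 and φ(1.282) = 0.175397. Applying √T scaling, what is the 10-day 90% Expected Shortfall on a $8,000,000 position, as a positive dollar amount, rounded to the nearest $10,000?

$1,440,000

σ_{10d} = 3.255% × √10 = 10.293%.
ES multiplier = φ(z)/(1−α) = 0.175397/0.1 = 1.754.
ES = 10.293% × 1.754 = 18.054%; on $8,000,000: $1,444,320.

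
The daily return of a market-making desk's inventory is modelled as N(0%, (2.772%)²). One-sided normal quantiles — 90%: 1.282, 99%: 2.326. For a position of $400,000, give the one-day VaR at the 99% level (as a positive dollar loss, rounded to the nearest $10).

$25,790

VaR = z·σ = 2.326 × 2.772% = 6.448%.
On $400,000: 0.06448 × $400,000 = $25,792.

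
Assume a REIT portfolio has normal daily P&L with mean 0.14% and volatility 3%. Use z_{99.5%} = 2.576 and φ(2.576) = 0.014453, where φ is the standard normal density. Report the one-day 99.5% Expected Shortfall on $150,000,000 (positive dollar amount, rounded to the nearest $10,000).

$12,800,000

Tail multiplier: φ(z)/(1−α) = 0.014453 / 0.005 = 2.891.
ES = −(0.14%) + 3% × 2.891 = 8.533%.
On $150,000,000: 0.08533 × $150,000,000 = $12,799,500.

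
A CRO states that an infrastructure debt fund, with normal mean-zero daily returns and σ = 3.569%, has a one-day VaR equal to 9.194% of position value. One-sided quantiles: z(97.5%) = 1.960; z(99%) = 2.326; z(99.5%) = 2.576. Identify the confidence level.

99.5%

Implied z = VaR/σ = 9.194 / 3.569 = 2.576.
This matches z(99.5%) = 2.576.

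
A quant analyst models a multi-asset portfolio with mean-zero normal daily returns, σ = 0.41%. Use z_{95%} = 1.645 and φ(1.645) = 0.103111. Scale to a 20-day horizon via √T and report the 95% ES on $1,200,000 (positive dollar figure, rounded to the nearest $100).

σ_{20d} = 0.41% × √20 = 1.834%.
ES multiplier = φ(z)/(1−α) = 0.103111/0.05 = 2.062.
ES = 1.834% × 2.062 = 3.782%; on $1,200,000: $45,384.

$45,400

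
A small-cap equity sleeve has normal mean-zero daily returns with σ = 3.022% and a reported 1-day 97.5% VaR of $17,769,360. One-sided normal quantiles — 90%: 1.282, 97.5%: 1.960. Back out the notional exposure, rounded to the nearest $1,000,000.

$300,000,000

VaR as a fraction of value: z·σ = 1.960 × 3.022% = 5.92312%.
Position = $17,769,360 / 0.0592312 = $300,000,000.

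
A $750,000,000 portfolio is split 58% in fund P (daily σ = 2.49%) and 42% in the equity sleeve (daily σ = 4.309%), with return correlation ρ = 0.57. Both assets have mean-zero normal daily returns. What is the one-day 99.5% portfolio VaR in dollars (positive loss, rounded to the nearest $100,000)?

σ_p² = 0.58²·2.49² + 0.42²·4.309² + 2·0.57·0.58·0.42·2.49·4.309 = 8.3406 (%²).
σ_p = √8.3406 = 2.888%.
At 99.5%, z = 2.576.
VaR = 2.576 × 2.888% = 7.439%; on $750,000,000 that is $55,792,500.

$55,800,000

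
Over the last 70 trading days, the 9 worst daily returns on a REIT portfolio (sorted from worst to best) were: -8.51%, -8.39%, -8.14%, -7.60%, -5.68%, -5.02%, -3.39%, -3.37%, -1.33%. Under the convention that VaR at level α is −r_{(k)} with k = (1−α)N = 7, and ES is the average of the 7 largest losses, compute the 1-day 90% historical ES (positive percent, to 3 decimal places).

The 7 worst returns sum to -46.73%.
ES = −(-46.73%) / 7 = 6.6757…% ≈ 6.676%.

6.676%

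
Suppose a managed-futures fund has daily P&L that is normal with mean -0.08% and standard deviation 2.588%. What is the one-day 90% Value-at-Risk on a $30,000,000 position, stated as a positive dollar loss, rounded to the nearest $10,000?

$1,020,000

At 90% one-sided, z = 1.282.
VaR = −μ + z·σ = −(-0.08%) + 1.282 × 2.588% = 3.398%.
On $30,000,000: 0.03398 × $30,000,000 = $1,019,400.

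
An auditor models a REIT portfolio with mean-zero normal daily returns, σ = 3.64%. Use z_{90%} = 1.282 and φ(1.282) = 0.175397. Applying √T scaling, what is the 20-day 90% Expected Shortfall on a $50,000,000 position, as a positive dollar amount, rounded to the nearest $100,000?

σ_{20d} = 3.64% × √20 = 16.279%.
ES multiplier = φ(z)/(1−α) = 0.175397/0.1 = 1.754.
ES = 16.279% × 1.754 = 28.553%; on $50,000,000: $14,276,500.

$14,300,000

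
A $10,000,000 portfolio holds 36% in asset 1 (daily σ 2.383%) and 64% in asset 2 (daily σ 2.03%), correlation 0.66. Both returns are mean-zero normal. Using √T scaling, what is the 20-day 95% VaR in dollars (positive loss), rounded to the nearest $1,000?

σ_p = √(0.36²·2.383² + 0.64²·2.03² + 2·0.66·0.36·0.64·2.383·2.03) = 1.974%.
σ_{20d} = 1.974% × √20 = 8.828%.
z(95%) = 1.645.
VaR = 1.645 × 8.828% = 14.522%; on $10,000,000 that is $1,452,200.

$1,452,000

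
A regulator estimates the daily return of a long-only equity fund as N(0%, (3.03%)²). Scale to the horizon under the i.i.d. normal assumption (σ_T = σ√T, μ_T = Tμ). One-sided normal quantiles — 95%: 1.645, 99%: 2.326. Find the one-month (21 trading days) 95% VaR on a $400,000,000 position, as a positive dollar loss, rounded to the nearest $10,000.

$91,360,000

σ_{21d} = 3.03% × √21 = 13.885%.
VaR = 1.645 × 13.885% = 22.841%.
On $400,000,000: 0.22841 × $400,000,000 = $91,364,000.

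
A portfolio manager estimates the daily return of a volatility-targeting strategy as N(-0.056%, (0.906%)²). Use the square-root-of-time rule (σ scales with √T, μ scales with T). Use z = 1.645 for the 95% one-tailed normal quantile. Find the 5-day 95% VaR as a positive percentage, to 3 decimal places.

σ_{5d} = 0.906% × √5 = 2.026%; μ_{5d} = 5 × -0.056% = -0.280%.
VaR = −(-0.280%) + 1.645 × 2.026% = 3.613%.

3.613%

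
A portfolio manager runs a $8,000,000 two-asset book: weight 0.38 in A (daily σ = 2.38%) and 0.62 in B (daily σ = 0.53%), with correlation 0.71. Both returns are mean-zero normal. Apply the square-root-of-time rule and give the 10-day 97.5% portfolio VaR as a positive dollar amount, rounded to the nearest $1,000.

$576,000

σ_p = √(0.38²·2.38² + 0.62²·0.53² + 2·0.71·0.38·0.62·2.38·0.53) = 1.161%.
σ_{10d} = 1.161% × √10 = 3.671%.
z(97.5%) = 1.960.
VaR = 1.960 × 3.671% = 7.195%; on $8,000,000 that is $575,600.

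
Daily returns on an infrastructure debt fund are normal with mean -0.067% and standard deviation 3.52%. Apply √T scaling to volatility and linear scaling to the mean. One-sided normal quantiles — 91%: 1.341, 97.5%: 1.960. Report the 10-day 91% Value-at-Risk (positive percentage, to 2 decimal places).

15.60%

σ_{10d} = 3.52% × √10 = 11.131%; μ_{10d} = 10 × -0.067% = -0.670%.
VaR = −(-0.670%) + 1.341 × 11.131% = 15.597%.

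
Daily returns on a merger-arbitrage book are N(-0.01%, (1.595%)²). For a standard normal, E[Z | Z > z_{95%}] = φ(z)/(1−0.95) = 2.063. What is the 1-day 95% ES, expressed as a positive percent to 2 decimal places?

3.30%

ES = −(-0.01%) + 1.595% × 2.063 = 3.300%.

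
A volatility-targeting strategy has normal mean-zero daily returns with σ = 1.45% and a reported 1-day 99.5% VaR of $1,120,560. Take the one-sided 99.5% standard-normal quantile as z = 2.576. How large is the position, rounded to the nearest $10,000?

$30,000,000

VaR as a fraction of value: z·σ = 2.576 × 1.45% = 3.7352%.
Position = $1,120,560 / 0.037352 = $30,000,000.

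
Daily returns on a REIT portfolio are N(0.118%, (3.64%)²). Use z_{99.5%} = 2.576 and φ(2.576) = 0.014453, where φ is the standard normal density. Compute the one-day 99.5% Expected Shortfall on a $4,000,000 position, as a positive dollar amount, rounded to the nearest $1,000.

$416,000

Tail multiplier: φ(z)/(1−α) = 0.014453 / 0.005 = 2.891.
ES = −(0.118%) + 3.64% × 2.891 = 10.405%.
On $4,000,000: 0.10405 × $4,000,000 = $416,200.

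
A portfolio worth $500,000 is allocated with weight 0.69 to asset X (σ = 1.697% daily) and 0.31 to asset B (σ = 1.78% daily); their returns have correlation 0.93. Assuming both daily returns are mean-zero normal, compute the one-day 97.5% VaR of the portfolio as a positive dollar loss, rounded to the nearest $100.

σ_p² = 0.69²·1.697² + 0.31²·1.78² + 2·0.93·0.69·0.31·1.697·1.78 = 2.8773 (%²).
σ_p = √2.8773 = 1.696%.
At 97.5%, z = 1.960.
VaR = 1.960 × 1.696% = 3.324%; on $500,000 that is $16,620.

$16,600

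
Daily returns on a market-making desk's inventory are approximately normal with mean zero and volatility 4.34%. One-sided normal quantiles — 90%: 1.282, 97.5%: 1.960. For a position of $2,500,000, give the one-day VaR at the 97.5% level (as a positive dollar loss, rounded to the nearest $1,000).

VaR = z·σ = 1.960 × 4.34% = 8.506%.
On $2,500,000: 0.08506 × $2,500,000 = $212,650.

$213,000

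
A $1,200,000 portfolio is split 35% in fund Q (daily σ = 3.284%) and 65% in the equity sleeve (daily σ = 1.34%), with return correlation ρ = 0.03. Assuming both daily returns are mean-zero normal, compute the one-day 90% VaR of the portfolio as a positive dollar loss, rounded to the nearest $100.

$22,500

σ_p² = 0.35²·3.284² + 0.65²·1.34² + 2·0.03·0.35·0.65·3.284·1.34 = 2.1398 (%²).
σ_p = √2.1398 = 1.463%.
At 90%, z = 1.282.
VaR = 1.282 × 1.463% = 1.876%; on $1,200,000 that is $22,512.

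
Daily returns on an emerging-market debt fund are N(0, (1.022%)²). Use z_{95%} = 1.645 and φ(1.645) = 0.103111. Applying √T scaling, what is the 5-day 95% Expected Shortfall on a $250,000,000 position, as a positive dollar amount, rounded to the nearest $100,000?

σ_{5d} = 1.022% × √5 = 2.285%.
ES multiplier = φ(z)/(1−α) = 0.103111/0.05 = 2.062.
ES = 2.285% × 2.062 = 4.712%; on $250,000,000: $11,780,000.

$11,800,000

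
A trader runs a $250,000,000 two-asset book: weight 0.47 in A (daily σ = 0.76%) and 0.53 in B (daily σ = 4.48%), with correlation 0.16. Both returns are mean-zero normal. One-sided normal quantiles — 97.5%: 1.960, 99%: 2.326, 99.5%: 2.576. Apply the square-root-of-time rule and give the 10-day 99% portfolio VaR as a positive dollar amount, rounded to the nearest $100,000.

σ_p = √(0.47²·0.76² + 0.53²·4.48² + 2·0.16·0.47·0.53·0.76·4.48) = 2.457%.
σ_{10d} = 2.457% × √10 = 7.770%.
VaR = 2.326 × 7.770% = 18.073%; on $250,000,000 that is $45,182,500.

$45,200,000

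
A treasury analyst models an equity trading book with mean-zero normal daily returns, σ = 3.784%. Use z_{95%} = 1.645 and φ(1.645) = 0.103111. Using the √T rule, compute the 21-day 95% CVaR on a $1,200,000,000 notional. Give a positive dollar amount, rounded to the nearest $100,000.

$429,100,000

σ_{21d} = 3.784% × √21 = 17.340%.
ES multiplier = φ(z)/(1−α) = 0.103111/0.05 = 2.062.
ES = 17.340% × 2.062 = 35.755%; on $1,200,000,000: $429,060,000.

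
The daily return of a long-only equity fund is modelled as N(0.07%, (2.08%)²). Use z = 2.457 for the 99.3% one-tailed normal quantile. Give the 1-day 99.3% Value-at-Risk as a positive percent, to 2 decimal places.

VaR = −μ + z·σ = −(0.07%) + 2.457 × 2.08% = 5.041%.

5.04%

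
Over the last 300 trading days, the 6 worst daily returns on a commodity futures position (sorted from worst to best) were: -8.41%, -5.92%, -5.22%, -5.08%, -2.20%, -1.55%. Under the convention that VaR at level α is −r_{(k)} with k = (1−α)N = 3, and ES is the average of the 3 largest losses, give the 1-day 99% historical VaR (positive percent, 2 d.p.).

k = 3; the 3rd lowest return is -5.22%, so VaR = 5.22%.

5.22%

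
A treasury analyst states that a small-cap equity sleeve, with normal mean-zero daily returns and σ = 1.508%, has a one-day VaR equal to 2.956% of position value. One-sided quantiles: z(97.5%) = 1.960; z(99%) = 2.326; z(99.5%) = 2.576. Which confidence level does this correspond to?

Implied z = VaR/σ = 2.956 / 1.508 = 1.960.
This matches z(97.5%) = 1.960.

97.5%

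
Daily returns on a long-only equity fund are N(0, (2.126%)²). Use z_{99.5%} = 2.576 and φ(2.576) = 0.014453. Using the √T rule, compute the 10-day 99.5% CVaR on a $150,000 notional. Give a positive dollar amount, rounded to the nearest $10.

σ_{10d} = 2.126% × √10 = 6.723%.
ES multiplier = φ(z)/(1−α) = 0.014453/0.005 = 2.891.
ES = 6.723% × 2.891 = 19.436%; on $150,000: $29,154.

$29,150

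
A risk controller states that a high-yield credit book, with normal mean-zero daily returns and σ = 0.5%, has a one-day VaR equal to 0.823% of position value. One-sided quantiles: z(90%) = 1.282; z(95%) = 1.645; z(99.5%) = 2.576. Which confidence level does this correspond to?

95%

Implied z = VaR/σ = 0.823 / 0.5 = 1.646.
This matches z(95%) = 1.645.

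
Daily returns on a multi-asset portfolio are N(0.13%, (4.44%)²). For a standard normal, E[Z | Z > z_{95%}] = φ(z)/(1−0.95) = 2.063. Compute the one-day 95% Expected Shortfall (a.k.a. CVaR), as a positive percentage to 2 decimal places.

ES = −(0.13%) + 4.44% × 2.063 = 9.030%.

9.03%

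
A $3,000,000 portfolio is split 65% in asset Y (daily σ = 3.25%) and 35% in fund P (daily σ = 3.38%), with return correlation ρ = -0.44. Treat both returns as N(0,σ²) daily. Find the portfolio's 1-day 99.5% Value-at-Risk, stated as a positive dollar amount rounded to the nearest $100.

$147,900

σ_p² = 0.65²·3.25² + 0.35²·3.38² + 2·-0.44·0.65·0.35·3.25·3.38 = 3.6629 (%²).
σ_p = √3.6629 = 1.914%.
At 99.5%, z = 2.576.
VaR = 2.576 × 1.914% = 4.930%; on $3,000,000 that is $147,900.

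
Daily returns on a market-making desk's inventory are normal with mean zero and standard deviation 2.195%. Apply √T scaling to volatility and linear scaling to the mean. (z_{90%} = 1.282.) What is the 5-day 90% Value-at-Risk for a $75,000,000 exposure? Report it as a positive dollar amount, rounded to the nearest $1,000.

σ_{5d} = 2.195% × √5 = 4.908%.
VaR = 1.282 × 4.908% = 6.292%.
On $75,000,000: 0.06292 × $75,000,000 = $4,719,000.

$4,719,000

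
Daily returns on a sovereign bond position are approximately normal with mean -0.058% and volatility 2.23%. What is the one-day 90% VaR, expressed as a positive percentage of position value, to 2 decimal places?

At 90% one-sided, z = 1.282.
VaR = −μ + z·σ = −(-0.058%) + 1.282 × 2.23% = 2.917%.

2.92%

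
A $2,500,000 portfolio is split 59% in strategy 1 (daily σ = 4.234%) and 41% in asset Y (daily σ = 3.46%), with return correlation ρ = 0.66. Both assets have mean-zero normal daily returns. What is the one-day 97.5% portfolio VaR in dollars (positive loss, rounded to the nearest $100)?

σ_p² = 0.59²·4.234² + 0.41²·3.46² + 2·0.66·0.59·0.41·4.234·3.46 = 12.9305 (%²).
σ_p = √12.9305 = 3.596%.
At 97.5%, z = 1.960.
VaR = 1.960 × 3.596% = 7.048%; on $2,500,000 that is $176,200.

$176,200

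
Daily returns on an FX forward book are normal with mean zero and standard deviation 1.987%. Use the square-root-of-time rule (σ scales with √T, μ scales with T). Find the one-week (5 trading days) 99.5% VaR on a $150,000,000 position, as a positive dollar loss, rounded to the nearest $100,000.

At 99.5%, z = 2.576.
σ_{5d} = 1.987% × √5 = 4.443%.
VaR = 2.576 × 4.443% = 11.445%.
On $150,000,000: 0.11445 × $150,000,000 = $17,167,500.

$17,200,000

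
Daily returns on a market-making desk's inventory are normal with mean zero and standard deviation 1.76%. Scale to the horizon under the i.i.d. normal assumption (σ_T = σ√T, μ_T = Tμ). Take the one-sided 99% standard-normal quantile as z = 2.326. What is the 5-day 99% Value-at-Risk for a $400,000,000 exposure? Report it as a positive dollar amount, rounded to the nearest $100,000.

$36,600,000

σ_{5d} = 1.76% × √5 = 3.935%.
VaR = 2.326 × 3.935% = 9.153%.
On $400,000,000: 0.09153 × $400,000,000 = $36,612,000.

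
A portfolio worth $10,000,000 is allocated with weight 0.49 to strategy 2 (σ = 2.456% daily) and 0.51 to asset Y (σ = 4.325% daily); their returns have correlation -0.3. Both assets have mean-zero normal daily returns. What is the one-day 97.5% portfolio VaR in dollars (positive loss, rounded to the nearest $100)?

$425,900

σ_p² = 0.49²·2.456² + 0.51²·4.325² + 2·-0.3·0.49·0.51·2.456·4.325 = 4.7209 (%²).
σ_p = √4.7209 = 2.173%.
At 97.5%, z = 1.960.
VaR = 1.960 × 2.173% = 4.259%; on $10,000,000 that is $425,900.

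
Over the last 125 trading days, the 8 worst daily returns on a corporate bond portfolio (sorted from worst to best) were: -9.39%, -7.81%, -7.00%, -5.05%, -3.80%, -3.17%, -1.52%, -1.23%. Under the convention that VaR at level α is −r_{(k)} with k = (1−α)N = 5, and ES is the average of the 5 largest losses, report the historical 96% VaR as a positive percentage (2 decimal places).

3.80%

k = 5; the 5th lowest return is -3.80%, so VaR = 3.80%.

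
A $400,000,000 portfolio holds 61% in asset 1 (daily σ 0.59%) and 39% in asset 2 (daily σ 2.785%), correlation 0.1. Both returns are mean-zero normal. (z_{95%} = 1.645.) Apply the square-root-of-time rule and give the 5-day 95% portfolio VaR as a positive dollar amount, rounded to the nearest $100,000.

$17,300,000

σ_p = √(0.61²·0.59² + 0.39²·2.785² + 2·0.1·0.61·0.39·0.59·2.785) = 1.178%.
σ_{5d} = 1.178% × √5 = 2.634%.
VaR = 1.645 × 2.634% = 4.333%; on $400,000,000 that is $17,332,000.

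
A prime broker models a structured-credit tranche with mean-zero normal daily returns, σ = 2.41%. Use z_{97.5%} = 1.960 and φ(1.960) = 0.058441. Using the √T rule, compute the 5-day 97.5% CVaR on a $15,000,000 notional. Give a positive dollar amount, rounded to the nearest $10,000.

$1,890,000

σ_{5d} = 2.41% × √5 = 5.389%.
ES multiplier = φ(z)/(1−α) = 0.058441/0.025 = 2.338.
ES = 5.389% × 2.338 = 12.599%; on $15,000,000: $1,889,850.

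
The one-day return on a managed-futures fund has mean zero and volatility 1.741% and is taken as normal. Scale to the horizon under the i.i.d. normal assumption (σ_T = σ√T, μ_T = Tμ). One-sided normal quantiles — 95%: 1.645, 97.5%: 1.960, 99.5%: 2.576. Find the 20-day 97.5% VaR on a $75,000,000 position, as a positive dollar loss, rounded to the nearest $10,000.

$11,450,000

σ_{20d} = 1.741% × √20 = 7.786%.
VaR = 1.960 × 7.786% = 15.261%.
On $75,000,000: 0.15261 × $75,000,000 = $11,445,750.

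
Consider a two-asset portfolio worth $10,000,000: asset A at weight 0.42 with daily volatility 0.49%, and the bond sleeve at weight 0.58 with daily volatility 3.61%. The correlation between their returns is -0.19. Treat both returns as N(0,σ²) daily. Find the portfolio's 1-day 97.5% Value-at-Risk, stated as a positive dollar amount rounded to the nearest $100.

$404,700

σ_p² = 0.42²·0.49² + 0.58²·3.61² + 2·-0.19·0.42·0.58·0.49·3.61 = 4.2626 (%²).
σ_p = √4.2626 = 2.065%.
At 97.5%, z = 1.960.
VaR = 1.960 × 2.065% = 4.047%; on $10,000,000 that is $404,700.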